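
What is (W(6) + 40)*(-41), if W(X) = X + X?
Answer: -2132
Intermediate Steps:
W(X) = 2*X
(W(6) + 40)*(-41) = (2*6 + 40)*(-41) = (12 + 40)*(-41) = 52*(-41) = -2132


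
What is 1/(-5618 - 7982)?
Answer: -1/13600 ≈ -7.3529e-5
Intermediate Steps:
1/(-5618 - 7982) = 1/(-13600) = -1/13600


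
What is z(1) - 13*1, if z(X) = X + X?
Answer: -11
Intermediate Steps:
z(X) = 2*X
z(1) - 13*1 = 2*1 - 13*1 = 2 - 13 = -11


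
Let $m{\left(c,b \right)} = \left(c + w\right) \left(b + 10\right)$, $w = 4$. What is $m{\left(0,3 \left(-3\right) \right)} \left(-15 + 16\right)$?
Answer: $4$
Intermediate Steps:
$m{\left(c,b \right)} = \left(4 + c\right) \left(10 + b\right)$ ($m{\left(c,b \right)} = \left(c + 4\right) \left(b + 10\right) = \left(4 + c\right) \left(10 + b\right)$)
$m{\left(0,3 \left(-3\right) \right)} \left(-15 + 16\right) = \left(40 + 4 \cdot 3 \left(-3\right) + 10 \cdot 0 + 3 \left(-3\right) 0\right) \left(-15 + 16\right) = \left(40 + 4 \left(-9\right) + 0 - 0\right) 1 = \left(40 - 36 + 0 + 0\right) 1 = 4 \cdot 1 = 4$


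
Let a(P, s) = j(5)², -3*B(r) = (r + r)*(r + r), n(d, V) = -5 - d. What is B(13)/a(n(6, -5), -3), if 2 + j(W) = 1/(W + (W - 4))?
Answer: -8112/121 ≈ -67.041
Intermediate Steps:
j(W) = -2 + 1/(-4 + 2*W) (j(W) = -2 + 1/(W + (W - 4)) = -2 + 1/(W + (-4 + W)) = -2 + 1/(-4 + 2*W))
B(r) = -4*r²/3 (B(r) = -(r + r)*(r + r)/3 = -2*r*2*r/3 = -4*r²/3)
a(P, s) = 121/36 (a(P, s) = ((9 - 4*5)/(2*(-2 + 5)))² = ((½)*(9 - 20)/3)² = ((½)*(⅓)*(-11))² = (-11/6)² = 121/36)
B(13)/a(n(6, -5), -3) = (-4/3*13²)/(121/36) = -4/3*169*(36/121) = -676/3*36/121 = -8112/121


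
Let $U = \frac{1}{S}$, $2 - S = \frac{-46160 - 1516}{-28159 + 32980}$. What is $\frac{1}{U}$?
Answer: $\frac{19106}{1607} \approx 11.889$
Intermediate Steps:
$S = \frac{19106}{1607}$ ($S = 2 - \frac{-46160 - 1516}{-28159 + 32980} = 2 - - \frac{47676}{4821} = 2 - \left(-47676\right) \frac{1}{4821} = 2 - - \frac{15892}{1607} = 2 + \frac{15892}{1607} = \frac{19106}{1607} \approx 11.889$)
$U = \frac{1607}{19106}$ ($U = \frac{1}{\frac{19106}{1607}} = \frac{1607}{19106} \approx 0.08411$)
$\frac{1}{U} = \frac{1}{\frac{1607}{19106}} = \frac{19106}{1607}$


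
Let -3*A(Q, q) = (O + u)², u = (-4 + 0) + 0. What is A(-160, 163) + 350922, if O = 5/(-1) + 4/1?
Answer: 1052741/3 ≈ 3.5091e+5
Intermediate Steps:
O = -1 (O = 5*(-1) + 4*1 = -5 + 4 = -1)
u = -4 (u = -4 + 0 = -4)
A(Q, q) = -25/3 (A(Q, q) = -(-1 - 4)²/3 = -⅓*(-5)² = -⅓*25 = -25/3)
A(-160, 163) + 350922 = -25/3 + 350922 = 1052741/3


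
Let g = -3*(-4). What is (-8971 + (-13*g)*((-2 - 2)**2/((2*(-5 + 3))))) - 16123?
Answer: -24470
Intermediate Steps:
g = 12
(-8971 + (-13*g)*((-2 - 2)**2/((2*(-5 + 3))))) - 16123 = (-8971 + (-13*12)*((-2 - 2)**2/((2*(-5 + 3))))) - 16123 = (-8971 - 156*(-4)**2/(2*(-2))) - 16123 = (-8971 - 2496/(-4)) - 16123 = (-8971 - 2496*(-1)/4) - 16123 = (-8971 - 156*(-4)) - 16123 = (-8971 + 624) - 16123 = -8347 - 16123 = -24470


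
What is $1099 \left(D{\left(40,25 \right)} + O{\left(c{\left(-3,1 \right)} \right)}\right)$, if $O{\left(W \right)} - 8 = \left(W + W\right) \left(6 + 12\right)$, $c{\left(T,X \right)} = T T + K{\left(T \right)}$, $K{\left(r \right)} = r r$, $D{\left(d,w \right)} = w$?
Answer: $748419$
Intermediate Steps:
$K{\left(r \right)} = r^{2}$
$c{\left(T,X \right)} = 2 T^{2}$ ($c{\left(T,X \right)} = T T + T^{2} = T^{2} + T^{2} = 2 T^{2}$)
$O{\left(W \right)} = 8 + 36 W$ ($O{\left(W \right)} = 8 + \left(W + W\right) \left(6 + 12\right) = 8 + 2 W 18 = 8 + 36 W$)
$1099 \left(D{\left(40,25 \right)} + O{\left(c{\left(-3,1 \right)} \right)}\right) = 1099 \left(25 + \left(8 + 36 \cdot 2 \left(-3\right)^{2}\right)\right) = 1099 \left(25 + \left(8 + 36 \cdot 2 \cdot 9\right)\right) = 1099 \left(25 + \left(8 + 36 \cdot 18\right)\right) = 1099 \left(25 + \left(8 + 648\right)\right) = 1099 \left(25 + 656\right) = 1099 \cdot 681 = 748419$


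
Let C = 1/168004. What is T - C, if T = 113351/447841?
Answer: 19042973563/75239079364 ≈ 0.25310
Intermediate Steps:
C = 1/168004 ≈ 5.9522e-6
T = 113351/447841 (T = 113351*(1/447841) = 113351/447841 ≈ 0.25311)
T - C = 113351/447841 - 1*1/168004 = 113351/447841 - 1/168004 = 19042973563/75239079364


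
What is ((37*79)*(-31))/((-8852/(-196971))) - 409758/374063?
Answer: -6676329884972865/3311205676 ≈ -2.0163e+6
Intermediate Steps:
((37*79)*(-31))/((-8852/(-196971))) - 409758/374063 = (2923*(-31))/((-8852*(-1/196971))) - 409758*1/374063 = -90613/8852/196971 - 409758/374063 = -90613*196971/8852 - 409758/374063 = -17848133223/8852 - 409758/374063 = -6676329884972865/3311205676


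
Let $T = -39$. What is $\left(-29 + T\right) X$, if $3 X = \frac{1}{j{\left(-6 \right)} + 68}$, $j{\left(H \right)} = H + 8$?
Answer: $- \frac{34}{105} \approx -0.32381$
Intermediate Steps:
$j{\left(H \right)} = 8 + H$
$X = \frac{1}{210}$ ($X = \frac{1}{3 \left(\left(8 - 6\right) + 68\right)} = \frac{1}{3 \left(2 + 68\right)} = \frac{1}{3 \cdot 70} = \frac{1}{3} \cdot \frac{1}{70} = \frac{1}{210} \approx 0.0047619$)
$\left(-29 + T\right) X = \left(-29 - 39\right) \frac{1}{210} = \left(-68\right) \frac{1}{210} = - \frac{34}{105}$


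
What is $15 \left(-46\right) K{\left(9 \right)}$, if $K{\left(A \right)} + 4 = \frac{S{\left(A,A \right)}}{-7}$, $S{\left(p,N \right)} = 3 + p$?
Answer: $\frac{27600}{7} \approx 3942.9$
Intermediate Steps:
$K{\left(A \right)} = - \frac{31}{7} - \frac{A}{7}$ ($K{\left(A \right)} = -4 + \frac{3 + A}{-7} = -4 + \left(3 + A\right) \left(- \frac{1}{7}\right) = -4 - \left(\frac{3}{7} + \frac{A}{7}\right) = - \frac{31}{7} - \frac{A}{7}$)
$15 \left(-46\right) K{\left(9 \right)} = 15 \left(-46\right) \left(- \frac{31}{7} - \frac{9}{7}\right) = - 690 \left(- \frac{31}{7} - \frac{9}{7}\right) = \left(-690\right) \left(- \frac{40}{7}\right) = \frac{27600}{7}$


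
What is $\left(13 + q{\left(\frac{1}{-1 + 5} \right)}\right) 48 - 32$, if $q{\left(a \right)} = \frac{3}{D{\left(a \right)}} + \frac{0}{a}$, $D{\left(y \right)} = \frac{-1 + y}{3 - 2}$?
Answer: $400$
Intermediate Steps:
$D{\left(y \right)} = -1 + y$ ($D{\left(y \right)} = \frac{-1 + y}{1} = \left(-1 + y\right) 1 = -1 + y$)
$q{\left(a \right)} = \frac{3}{-1 + a}$ ($q{\left(a \right)} = \frac{3}{-1 + a} + \frac{0}{a} = \frac{3}{-1 + a} + 0 = \frac{3}{-1 + a}$)
$\left(13 + q{\left(\frac{1}{-1 + 5} \right)}\right) 48 - 32 = \left(13 + \frac{3}{-1 + \frac{1}{-1 + 5}}\right) 48 - 32 = \left(13 + \frac{3}{-1 + \frac{1}{4}}\right) 48 - 32 = \left(13 + \frac{3}{- \frac{3}{4}}\right) 48 - 32 = \left(13 + 3 \left(- \frac{4}{3}\right)\right) 48 - 32 = \left(13 - 4\right) 48 - 32 = 9 \cdot 48 - 32 = 432 - 32 = 400$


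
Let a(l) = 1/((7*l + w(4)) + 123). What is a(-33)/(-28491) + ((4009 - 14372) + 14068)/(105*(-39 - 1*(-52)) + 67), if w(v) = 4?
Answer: 686134597/265194228 ≈ 2.5873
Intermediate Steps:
a(l) = 1/(127 + 7*l) (a(l) = 1/((7*l + 4) + 123) = 1/((4 + 7*l) + 123) = 1/(127 + 7*l))
a(-33)/(-28491) + ((4009 - 14372) + 14068)/(105*(-39 - 1*(-52)) + 67) = 1/((127 + 7*(-33))*(-28491)) + ((4009 - 14372) + 14068)/(105*(-39 - 1*(-52)) + 67) = -1/28491/(127 - 231) + (-10363 + 14068)/(105*(-39 + 52) + 67) = -1/28491/(-104) + 3705/(105*13 + 67) = -1/104*(-1/28491) + 3705/(1365 + 67) = 1/2963064 + 3705/1432 = 686134597/265194228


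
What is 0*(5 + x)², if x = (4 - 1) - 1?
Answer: 0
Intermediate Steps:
x = 2 (x = 3 - 1 = 2)
0*(5 + x)² = 0*(5 + 2)² = 0*7² = 0*49 = 0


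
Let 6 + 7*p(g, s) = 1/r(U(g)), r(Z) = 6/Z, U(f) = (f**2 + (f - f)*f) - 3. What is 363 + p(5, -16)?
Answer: 1088/3 ≈ 362.67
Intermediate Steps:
U(f) = -3 + f**2 (U(f) = (f**2 + 0*f) - 3 = (f**2 + 0) - 3 = f**2 - 3 = -3 + f**2)
p(g, s) = -13/14 + g**2/42 (p(g, s) = -6/7 + 1/(7*((6/(-3 + g**2)))) = -6/7 + (-1/2 + g**2/6)/7 = -6/7 + (-1/14 + g**2/42) = -13/14 + g**2/42)
363 + p(5, -16) = 363 + (-13/14 + (1/42)*5**2) = 363 + (-13/14 + (1/42)*25) = 363 + (-13/14 + 25/42) = 363 - 1/3 = 1088/3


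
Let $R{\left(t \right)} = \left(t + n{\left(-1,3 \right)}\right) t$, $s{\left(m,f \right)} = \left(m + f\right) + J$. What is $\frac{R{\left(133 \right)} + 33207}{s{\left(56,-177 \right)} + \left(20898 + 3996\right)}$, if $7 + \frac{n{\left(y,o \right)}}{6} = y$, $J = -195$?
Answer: $\frac{22256}{12289} \approx 1.8111$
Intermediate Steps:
$n{\left(y,o \right)} = -42 + 6 y$
$s{\left(m,f \right)} = -195 + f + m$ ($s{\left(m,f \right)} = \left(m + f\right) - 195 = \left(f + m\right) - 195 = -195 + f + m$)
$R{\left(t \right)} = t \left(-48 + t\right)$ ($R{\left(t \right)} = \left(t + \left(-42 + 6 \left(-1\right)\right)\right) t = \left(t - 48\right) t = \left(-48 + t\right) t = t \left(-48 + t\right)$)
$\frac{R{\left(133 \right)} + 33207}{s{\left(56,-177 \right)} + \left(20898 + 3996\right)} = \frac{133 \left(-48 + 133\right) + 33207}{\left(-195 - 177 + 56\right) + \left(20898 + 3996\right)} = \frac{133 \cdot 85 + 33207}{-316 + 24894} = \frac{11305 + 33207}{24578} = 44512 \cdot \frac{1}{24578} = \frac{22256}{12289}$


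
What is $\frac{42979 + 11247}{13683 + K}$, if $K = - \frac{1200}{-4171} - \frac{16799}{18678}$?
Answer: $\frac{4224527393988}{1065939294625} \approx 3.9632$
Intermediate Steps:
$K = - \frac{47655029}{77905938}$ ($K = \left(-1200\right) \left(- \frac{1}{4171}\right) - \frac{16799}{18678} = \frac{1200}{4171} - \frac{16799}{18678} = - \frac{47655029}{77905938} \approx -0.6117$)
$\frac{42979 + 11247}{13683 + K} = \frac{42979 + 11247}{13683 - \frac{47655029}{77905938}} = \frac{54226}{\frac{1065939294625}{77905938}} = 54226 \cdot \frac{77905938}{1065939294625} = \frac{4224527393988}{1065939294625}$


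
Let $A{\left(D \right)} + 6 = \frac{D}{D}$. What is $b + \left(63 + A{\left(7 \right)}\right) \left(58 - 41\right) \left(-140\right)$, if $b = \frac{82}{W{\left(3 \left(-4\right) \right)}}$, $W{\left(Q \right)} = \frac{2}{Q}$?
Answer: $-138532$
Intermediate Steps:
$A{\left(D \right)} = -5$ ($A{\left(D \right)} = -6 + \frac{D}{D} = -6 + 1 = -5$)
$b = -492$ ($b = \frac{82}{2 \frac{1}{3 \left(-4\right)}} = \frac{82}{2 \frac{1}{-12}} = \frac{82}{2 \left(- \frac{1}{12}\right)} = \frac{82}{- \frac{1}{6}} = 82 \left(-6\right) = -492$)
$b + \left(63 + A{\left(7 \right)}\right) \left(58 - 41\right) \left(-140\right) = -492 + \left(63 - 5\right) \left(58 - 41\right) \left(-140\right) = -492 + 58 \cdot 17 \left(-140\right) = -492 + 986 \left(-140\right) = -492 - 138040 = -138532$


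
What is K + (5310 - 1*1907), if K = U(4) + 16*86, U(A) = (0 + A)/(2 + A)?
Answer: 14339/3 ≈ 4779.7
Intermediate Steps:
U(A) = A/(2 + A)
K = 4130/3 (K = 4/(2 + 4) + 16*86 = 4/6 + 1376 = 4*(1/6) + 1376 = 2/3 + 1376 = 4130/3 ≈ 1376.7)
K + (5310 - 1*1907) = 4130/3 + (5310 - 1*1907) = 4130/3 + (5310 - 1907) = 4130/3 + 3403 = 14339/3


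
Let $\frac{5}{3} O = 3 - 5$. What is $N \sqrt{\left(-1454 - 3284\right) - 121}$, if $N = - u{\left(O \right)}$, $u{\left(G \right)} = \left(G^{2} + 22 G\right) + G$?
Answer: $\frac{654 i \sqrt{4859}}{25} \approx 1823.5 i$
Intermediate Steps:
$O = - \frac{6}{5}$ ($O = \frac{3 \left(3 - 5\right)}{5} = \frac{3}{5} \left(-2\right) = - \frac{6}{5} \approx -1.2$)
$u{\left(G \right)} = G^{2} + 23 G$
$N = \frac{654}{25}$ ($N = - \frac{\left(-6\right) \left(23 - \frac{6}{5}\right)}{5} = - \frac{\left(-6\right) 109}{5 \cdot 5} = \left(-1\right) \left(- \frac{654}{25}\right) = \frac{654}{25} \approx 26.16$)
$N \sqrt{\left(-1454 - 3284\right) - 121} = \frac{654 \sqrt{\left(-1454 - 3284\right) - 121}}{25} = \frac{654 \sqrt{-4738 - 121}}{25} = \frac{654 \sqrt{-4859}}{25} = \frac{654 i \sqrt{4859}}{25}$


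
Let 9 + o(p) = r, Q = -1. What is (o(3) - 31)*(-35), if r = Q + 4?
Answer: 1295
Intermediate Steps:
r = 3 (r = -1 + 4 = 3)
o(p) = -6 (o(p) = -9 + 3 = -6)
(o(3) - 31)*(-35) = (-6 - 31)*(-35) = -37*(-35) = 1295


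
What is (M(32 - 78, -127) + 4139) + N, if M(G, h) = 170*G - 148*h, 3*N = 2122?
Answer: 47467/3 ≈ 15822.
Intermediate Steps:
N = 2122/3 (N = (⅓)*2122 = 2122/3 ≈ 707.33)
M(G, h) = -148*h + 170*G
(M(32 - 78, -127) + 4139) + N = ((-148*(-127) + 170*(32 - 78)) + 4139) + 2122/3 = ((18796 + 170*(-46)) + 4139) + 2122/3 = ((18796 - 7820) + 4139) + 2122/3 = (10976 + 4139) + 2122/3 = 15115 + 2122/3 = 47467/3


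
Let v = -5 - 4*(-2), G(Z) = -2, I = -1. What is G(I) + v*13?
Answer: 37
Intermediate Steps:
v = 3 (v = -5 + 8 = 3)
G(I) + v*13 = -2 + 3*13 = -2 + 39 = 37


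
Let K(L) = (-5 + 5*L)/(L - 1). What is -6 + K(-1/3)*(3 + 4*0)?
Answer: 9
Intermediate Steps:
K(L) = (-5 + 5*L)/(-1 + L)
-6 + K(-1/3)*(3 + 4*0) = -6 + 5*(3 + 4*0) = -6 + 5*(3 + 0) = -6 + 5*3 = -6 + 15 = 9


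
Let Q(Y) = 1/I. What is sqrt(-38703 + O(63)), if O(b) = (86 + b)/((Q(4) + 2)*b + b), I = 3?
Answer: I*sqrt(1706771010)/210 ≈ 196.73*I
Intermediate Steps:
Q(Y) = 1/3
O(b) = 3*(86 + b)/(10*b) (O(b) = (86 + b)/((1/3 + 2)*b + b) = (86 + b)/(7*b/3 + b) = (86 + b)/((10*b/3)) = (86 + b)*(3/(10*b)) = 3*(86 + b)/(10*b))
sqrt(-38703 + O(63)) = sqrt(-38703 + (3/10)*(86 + 63)/63) = sqrt(-38703 + (3/10)*(1/63)*149) = sqrt(-38703 + 149/210) = sqrt(-8127481/210) = I*sqrt(1706771010)/210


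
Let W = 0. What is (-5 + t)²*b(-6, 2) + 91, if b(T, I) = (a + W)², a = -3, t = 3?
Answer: 127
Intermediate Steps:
b(T, I) = 9 (b(T, I) = (-3 + 0)² = (-3)² = 9)
(-5 + t)²*b(-6, 2) + 91 = (-5 + 3)²*9 + 91 = (-2)²*9 + 91 = 4*9 + 91 = 36 + 91 = 127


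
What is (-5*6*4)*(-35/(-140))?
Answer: -30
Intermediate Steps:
(-5*6*4)*(-35/(-140)) = (-30*4)*(-35*(-1/140)) = -120*¼ = -30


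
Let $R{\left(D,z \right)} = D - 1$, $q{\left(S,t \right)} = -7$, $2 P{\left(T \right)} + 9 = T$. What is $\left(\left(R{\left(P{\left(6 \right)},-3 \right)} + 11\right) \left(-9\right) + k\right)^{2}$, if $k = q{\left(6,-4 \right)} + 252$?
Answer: $\frac{113569}{4} \approx 28392.0$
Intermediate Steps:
$P{\left(T \right)} = - \frac{9}{2} + \frac{T}{2}$
$R{\left(D,z \right)} = -1 + D$
$k = 245$ ($k = -7 + 252 = 245$)
$\left(\left(R{\left(P{\left(6 \right)},-3 \right)} + 11\right) \left(-9\right) + k\right)^{2} = \left(\left(\left(-1 + \left(- \frac{9}{2} + \frac{1}{2} \cdot 6\right)\right) + 11\right) \left(-9\right) + 245\right)^{2} = \left(\left(\left(-1 + \left(- \frac{9}{2} + 3\right)\right) + 11\right) \left(-9\right) + 245\right)^{2} = \left(\left(\left(-1 - \frac{3}{2}\right) + 11\right) \left(-9\right) + 245\right)^{2} = \left(\left(- \frac{5}{2} + 11\right) \left(-9\right) + 245\right)^{2} = \left(\frac{17}{2} \left(-9\right) + 245\right)^{2} = \left(- \frac{153}{2} + 245\right)^{2} = \left(\frac{337}{2}\right)^{2} = \frac{113569}{4}$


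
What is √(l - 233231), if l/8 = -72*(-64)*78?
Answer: √2642161 ≈ 1625.5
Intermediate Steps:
l = 2875392 (l = 8*(-72*(-64)*78) = 8*(4608*78) = 8*359424 = 2875392)
√(l - 233231) = √(2875392 - 233231) = √2642161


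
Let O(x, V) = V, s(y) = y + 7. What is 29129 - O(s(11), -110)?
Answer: 29239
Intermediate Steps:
s(y) = 7 + y
29129 - O(s(11), -110) = 29129 - 1*(-110) = 29129 + 110 = 29239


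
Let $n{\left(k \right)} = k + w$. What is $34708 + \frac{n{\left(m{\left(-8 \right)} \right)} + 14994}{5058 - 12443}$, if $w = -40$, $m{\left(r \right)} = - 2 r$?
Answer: $\frac{51260722}{1477} \approx 34706.0$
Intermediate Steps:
$n{\left(k \right)} = -40 + k$ ($n{\left(k \right)} = k - 40 = -40 + k$)
$34708 + \frac{n{\left(m{\left(-8 \right)} \right)} + 14994}{5058 - 12443} = 34708 + \frac{\left(-40 - -16\right) + 14994}{5058 - 12443} = 34708 + \frac{\left(-40 + 16\right) + 14994}{-7385} = 34708 + \left(-24 + 14994\right) \left(- \frac{1}{7385}\right) = 34708 + 14970 \left(- \frac{1}{7385}\right) = 34708 - \frac{2994}{1477} = \frac{51260722}{1477}$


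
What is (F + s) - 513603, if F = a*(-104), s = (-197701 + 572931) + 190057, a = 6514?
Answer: -625772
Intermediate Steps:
s = 565287 (s = 375230 + 190057 = 565287)
F = -677456 (F = 6514*(-104) = -677456)
(F + s) - 513603 = (-677456 + 565287) - 513603 = -112169 - 513603 = -625772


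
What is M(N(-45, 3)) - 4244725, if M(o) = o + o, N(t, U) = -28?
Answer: -4244781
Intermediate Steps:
M(o) = 2*o
M(N(-45, 3)) - 4244725 = 2*(-28) - 4244725 = -56 - 4244725 = -4244781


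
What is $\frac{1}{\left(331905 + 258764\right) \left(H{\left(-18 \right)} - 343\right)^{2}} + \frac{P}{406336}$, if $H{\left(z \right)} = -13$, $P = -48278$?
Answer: $- \frac{112938877355013}{950559917024032} \approx -0.11881$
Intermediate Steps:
$\frac{1}{\left(331905 + 258764\right) \left(H{\left(-18 \right)} - 343\right)^{2}} + \frac{P}{406336} = \frac{1}{\left(331905 + 258764\right) \left(-13 - 343\right)^{2}} - \frac{48278}{406336} = \frac{1}{590669 \left(-356\right)^{2}} - \frac{24139}{203168} = \frac{1}{590669 \cdot 126736} - \frac{24139}{203168} = \frac{1}{590669} \cdot \frac{1}{126736} - \frac{24139}{203168} = \frac{1}{74859026384} - \frac{24139}{203168} = - \frac{112938877355013}{950559917024032}$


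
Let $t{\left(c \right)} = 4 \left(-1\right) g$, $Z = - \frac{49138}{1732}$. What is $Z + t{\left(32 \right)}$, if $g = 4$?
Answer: $- \frac{38425}{866} \approx -44.371$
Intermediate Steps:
$Z = - \frac{24569}{866}$ ($Z = \left(-49138\right) \frac{1}{1732} = - \frac{24569}{866} \approx -28.371$)
$t{\left(c \right)} = -16$ ($t{\left(c \right)} = 4 \left(-1\right) 4 = \left(-4\right) 4 = -16$)
$Z + t{\left(32 \right)} = - \frac{24569}{866} - 16 = - \frac{38425}{866}$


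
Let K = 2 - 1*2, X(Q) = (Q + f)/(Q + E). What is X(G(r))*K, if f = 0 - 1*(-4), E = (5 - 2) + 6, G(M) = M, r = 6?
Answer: 0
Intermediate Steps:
E = 9 (E = 3 + 6 = 9)
f = 4 (f = 0 + 4 = 4)
X(Q) = (4 + Q)/(9 + Q) (X(Q) = (Q + 4)/(Q + 9) = (4 + Q)/(9 + Q))
K = 0 (K = 2 - 2 = 0)
X(G(r))*K = ((4 + 6)/(9 + 6))*0 = (10/15)*0 = ((1/15)*10)*0 = (⅔)*0 = 0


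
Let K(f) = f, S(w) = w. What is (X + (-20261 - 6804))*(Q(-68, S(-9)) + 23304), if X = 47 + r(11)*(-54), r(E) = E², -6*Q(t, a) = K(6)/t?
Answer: -13292237124/17 ≈ -7.8190e+8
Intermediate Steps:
Q(t, a) = -1/t
X = -6487 (X = 47 + 11²*(-54) = 47 + 121*(-54) = 47 - 6534 = -6487)
(X + (-20261 - 6804))*(Q(-68, S(-9)) + 23304) = (-6487 + (-20261 - 6804))*(-1/(-68) + 23304) = (-6487 - 27065)*(-1*(-1/68) + 23304) = -33552*(1/68 + 23304) = -33552*1584673/68 = -13292237124/17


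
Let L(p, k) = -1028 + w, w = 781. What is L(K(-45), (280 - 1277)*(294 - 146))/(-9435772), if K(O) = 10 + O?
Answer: 247/9435772 ≈ 2.6177e-5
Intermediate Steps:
L(p, k) = -247 (L(p, k) = -1028 + 781 = -247)
L(K(-45), (280 - 1277)*(294 - 146))/(-9435772) = -247/(-9435772) = -247*(-1/9435772) = 247/9435772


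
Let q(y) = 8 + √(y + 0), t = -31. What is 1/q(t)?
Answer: 8/95 - I*√31/95 ≈ 0.084211 - 0.058608*I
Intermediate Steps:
q(y) = 8 + √y
1/q(t) = 1/(8 + √(-31)) = 1/(8 + I*√31)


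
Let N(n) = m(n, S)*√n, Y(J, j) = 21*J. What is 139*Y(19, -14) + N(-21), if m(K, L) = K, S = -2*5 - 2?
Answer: 55461 - 21*I*√21 ≈ 55461.0 - 96.234*I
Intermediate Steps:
S = -12 (S = -10 - 2 = -12)
N(n) = n^(3/2) (N(n) = n*√n = n^(3/2))
139*Y(19, -14) + N(-21) = 139*(21*19) + (-21)^(3/2) = 139*399 - 21*I*√21 = 55461 - 21*I*√21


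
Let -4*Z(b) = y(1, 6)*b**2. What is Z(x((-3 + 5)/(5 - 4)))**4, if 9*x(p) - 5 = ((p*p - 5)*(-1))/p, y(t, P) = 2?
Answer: 214358881/176319369216 ≈ 0.0012157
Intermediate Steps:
x(p) = 5/9 + (5 - p**2)/(9*p) (x(p) = 5/9 + (((p*p - 5)*(-1))/p)/9 = 5/9 + (((p**2 - 5)*(-1))/p)/9 = 5/9 + (((-5 + p**2)*(-1))/p)/9 = 5/9 + ((5 - p**2)/p)/9 = 5/9 + (5 - p**2)/(9*p))
Z(b) = -b**2/2
Z(x((-3 + 5)/(5 - 4)))**4 = (-(5 - 4)**2*(5 - (-3 + 5)/(5 - 4)*(-5 + (-3 + 5)/(5 - 4)))**2/(81*(-3 + 5)**2)/2)**4 = (-(5 - 2/1*(-5 + 2/1))**2/324/2)**4 = (-(5 - 2*1*(-5 + 2*1))**2/324/2)**4 = (-(5 - 1*2*(-5 + 2))**2/324/2)**4 = (-(5 - 1*2*(-3))**2/324/2)**4 = (-(5 + 6)**2/324/2)**4 = (-((1/9)*(1/2)*11)**2/2)**4 = (-(11/18)**2/2)**4 = (-1/2*121/324)**4 = (-121/648)**4 = 214358881/176319369216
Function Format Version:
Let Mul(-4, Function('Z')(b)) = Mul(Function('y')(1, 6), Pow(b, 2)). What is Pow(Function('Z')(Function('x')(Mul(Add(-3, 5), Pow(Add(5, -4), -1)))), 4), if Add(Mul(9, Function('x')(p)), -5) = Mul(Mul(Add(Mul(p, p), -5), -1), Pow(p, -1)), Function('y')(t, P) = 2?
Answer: Rational(214358881, 176319369216) ≈ 0.0012157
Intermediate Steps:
Function('x')(p) = Add(Rational(5, 9), Mul(Rational(1, 9), Pow(p, -1), Add(5, Mul(-1, Pow(p, 2))))) (Function('x')(p) = Add(Rational(5, 9), Mul(Rational(1, 9), Mul(Mul(Add(Mul(p, p), -5), -1), Pow(p, -1)))) = Add(Rational(5, 9), Mul(Rational(1, 9), Mul(Mul(Add(Pow(p, 2), -5), -1), Pow(p, -1)))) = Add(Rational(5, 9), Mul(Rational(1, 9), Mul(Mul(Add(-5, Pow(p, 2)), -1), Pow(p, -1)))) = Add(Rational(5, 9), Mul(Rational(1, 9), Mul(Add(5, Mul(-1, Pow(p, 2))), Pow(p, -1)))) = Add(Rational(5, 9), Mul(Rational(1, 9), Mul(Pow(p, -1), Add(5, Mul(-1, Pow(p, 2)))))) = Add(Rational(5, 9), Mul(Rational(1, 9), Pow(p, -1), Add(5, Mul(-1, Pow(p, 2))))))
Function('Z')(b) = Mul(Rational(-1, 2), Pow(b, 2)) (Function('Z')(b) = Mul(Rational(-1, 4), Mul(2, Pow(b, 2))) = Mul(Rational(-1, 2), Pow(b, 2)))
Pow(Function('Z')(Function('x')(Mul(Add(-3, 5), Pow(Add(5, -4), -1)))), 4) = Pow(Mul(Rational(-1, 2), Pow(Mul(Rational(1, 9), Pow(Mul(Add(-3, 5), Pow(Add(5, -4), -1)), -1), Add(5, Mul(-1, Mul(Add(-3, 5), Pow(Add(5, -4), -1)), Add(-5, Mul(Add(-3, 5), Pow(Add(5, -4), -1)))))), 2)), 4) = Pow(Mul(Rational(-1, 2), Pow(Mul(Rational(1, 9), Pow(Mul(2, Pow(1, -1)), -1), Add(5, Mul(-1, Mul(2, Pow(1, -1)), Add(-5, Mul(2, Pow(1, -1)))))), 2)), 4) = Pow(Mul(Rational(-1, 2), Pow(Mul(Rational(1, 9), Pow(Mul(2, 1), -1), Add(5, Mul(-1, Mul(2, 1), Add(-5, Mul(2, 1))))), 2)), 4) = Pow(Mul(Rational(-1, 2), Pow(Mul(Rational(1, 9), Pow(2, -1), Add(5, Mul(-1, 2, Add(-5, 2)))), 2)), 4) = Pow(Mul(Rational(-1, 2), Pow(Mul(Rational(1, 9), Rational(1, 2), Add(5, Mul(-1, 2, -3))), 2)), 4) = Pow(Mul(Rational(-1, 2), Pow(Mul(Rational(1, 9), Rational(1, 2), Add(5, 6)), 2)), 4) = Pow(Mul(Rational(-1, 2), Pow(Mul(Rational(1, 9), Rational(1, 2), 11), 2)), 4) = Pow(Mul(Rational(-1, 2), Pow(Rational(11, 18), 2)), 4) = Pow(Mul(Rational(-1, 2), Rational(121, 324)), 4) = Pow(Rational(-121, 648), 4) = Rational(214358881, 176319369216)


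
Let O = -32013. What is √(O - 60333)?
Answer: I*√92346 ≈ 303.88*I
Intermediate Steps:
√(O - 60333) = √(-32013 - 60333) = √(-92346) = I*√92346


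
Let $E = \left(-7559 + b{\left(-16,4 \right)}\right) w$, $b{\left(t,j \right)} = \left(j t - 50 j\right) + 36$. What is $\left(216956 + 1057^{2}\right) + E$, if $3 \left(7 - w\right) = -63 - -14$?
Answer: $\frac{3457525}{3} \approx 1.1525 \cdot 10^{6}$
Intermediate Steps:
$b{\left(t,j \right)} = 36 - 50 j + j t$ ($b{\left(t,j \right)} = \left(- 50 j + j t\right) + 36 = 36 - 50 j + j t$)
$w = \frac{70}{3}$ ($w = 7 - \frac{-63 - -14}{3} = 7 - \frac{-63 + 14}{3} = 7 - - \frac{49}{3} = 7 + \frac{49}{3} = \frac{70}{3} \approx 23.333$)
$E = - \frac{545090}{3}$ ($E = \left(-7559 + \left(36 - 200 + 4 \left(-16\right)\right)\right) \frac{70}{3} = \left(-7559 - 228\right) \frac{70}{3} = \left(-7787\right) \frac{70}{3} = - \frac{545090}{3} \approx -1.817 \cdot 10^{5}$)
$\left(216956 + 1057^{2}\right) + E = \left(216956 + 1057^{2}\right) - \frac{545090}{3} = \left(216956 + 1117249\right) - \frac{545090}{3} = 1334205 - \frac{545090}{3} = \frac{3457525}{3}$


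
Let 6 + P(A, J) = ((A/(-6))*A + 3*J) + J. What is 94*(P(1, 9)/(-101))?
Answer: -8413/303 ≈ -27.766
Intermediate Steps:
P(A, J) = -6 + 4*J - A²/6 (P(A, J) = -6 + (((A/(-6))*A + 3*J) + J) = -6 + (((A*(-⅙))*A + 3*J) + J) = -6 + (((-A/6)*A + 3*J) + J) = -6 + ((-A²/6 + 3*J) + J) = -6 + ((3*J - A²/6) + J) = -6 + (4*J - A²/6) = -6 + 4*J - A²/6)
94*(P(1, 9)/(-101)) = 94*((-6 + 4*9 - ⅙*1²)/(-101)) = 94*((-6 + 36 - ⅙*1)*(-1/101)) = 94*((-6 + 36 - ⅙)*(-1/101)) = 94*((179/6)*(-1/101)) = 94*(-179/606) = -8413/303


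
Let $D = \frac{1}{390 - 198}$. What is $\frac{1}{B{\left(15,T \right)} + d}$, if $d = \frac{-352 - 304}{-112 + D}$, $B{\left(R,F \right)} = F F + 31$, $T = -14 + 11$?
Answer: $\frac{21503}{986072} \approx 0.021807$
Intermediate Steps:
$T = -3$
$D = \frac{1}{192} \approx 0.0052083$
$B{\left(R,F \right)} = 31 + F^{2}$ ($B{\left(R,F \right)} = F^{2} + 31 = 31 + F^{2}$)
$d = \frac{125952}{21503}$ ($d = \frac{-352 - 304}{-112 + \frac{1}{192}} = - \frac{656}{- \frac{21503}{192}} = \left(-656\right) \left(- \frac{192}{21503}\right) = \frac{125952}{21503} \approx 5.8574$)
$\frac{1}{B{\left(15,T \right)} + d} = \frac{1}{\left(31 + \left(-3\right)^{2}\right) + \frac{125952}{21503}} = \frac{1}{\left(31 + 9\right) + \frac{125952}{21503}} = \frac{1}{40 + \frac{125952}{21503}} = \frac{1}{\frac{986072}{21503}} = \frac{21503}{986072}$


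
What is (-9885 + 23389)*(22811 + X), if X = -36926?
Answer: -190608960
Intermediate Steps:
(-9885 + 23389)*(22811 + X) = (-9885 + 23389)*(22811 - 36926) = 13504*(-14115) = -190608960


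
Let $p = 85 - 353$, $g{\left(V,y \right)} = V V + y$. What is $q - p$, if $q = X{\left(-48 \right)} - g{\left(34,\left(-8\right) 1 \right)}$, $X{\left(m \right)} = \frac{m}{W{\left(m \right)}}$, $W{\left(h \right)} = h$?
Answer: $-879$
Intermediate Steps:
$g{\left(V,y \right)} = y + V^{2}$ ($g{\left(V,y \right)} = V^{2} + y = y + V^{2}$)
$X{\left(m \right)} = 1$ ($X{\left(m \right)} = \frac{m}{m} = 1$)
$p = -268$ ($p = 85 - 353 = -268$)
$q = -1147$ ($q = 1 - \left(\left(-8\right) 1 + 34^{2}\right) = 1 - \left(-8 + 1156\right) = 1 - 1148 = -1147$)
$q - p = -1147 - -268 = -1147 + 268 = -879$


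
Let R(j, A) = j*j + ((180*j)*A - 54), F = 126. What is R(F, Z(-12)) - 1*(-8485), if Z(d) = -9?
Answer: -179813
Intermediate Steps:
R(j, A) = -54 + j**2 + 180*A*j (R(j, A) = j**2 + (180*A*j - 54) = j**2 + (-54 + 180*A*j) = -54 + j**2 + 180*A*j)
R(F, Z(-12)) - 1*(-8485) = (-54 + 126**2 + 180*(-9)*126) - 1*(-8485) = (-54 + 15876 - 204120) + 8485 = -188298 + 8485 = -179813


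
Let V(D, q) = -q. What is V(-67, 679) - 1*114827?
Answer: -115506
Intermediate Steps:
V(-67, 679) - 1*114827 = -1*679 - 1*114827 = -679 - 114827 = -115506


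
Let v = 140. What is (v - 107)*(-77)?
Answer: -2541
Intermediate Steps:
(v - 107)*(-77) = (140 - 107)*(-77) = 33*(-77) = -2541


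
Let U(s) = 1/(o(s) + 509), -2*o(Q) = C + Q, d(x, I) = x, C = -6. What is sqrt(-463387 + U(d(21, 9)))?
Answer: I*sqrt(466171490477)/1003 ≈ 680.73*I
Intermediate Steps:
o(Q) = 3 - Q/2 (o(Q) = -(-6 + Q)/2 = 3 - Q/2)
U(s) = 1/(512 - s/2) (U(s) = 1/((3 - s/2) + 509) = 1/(512 - s/2))
sqrt(-463387 + U(d(21, 9))) = sqrt(-463387 - 2/(-1024 + 21)) = sqrt(-463387 - 2/(-1003)) = sqrt(-463387 - 2*(-1/1003)) = sqrt(-463387 + 2/1003) = sqrt(-464777159/1003) = I*sqrt(466171490477)/1003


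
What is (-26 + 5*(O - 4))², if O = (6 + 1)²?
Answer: 39601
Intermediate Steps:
O = 49 (O = 7² = 49)
(-26 + 5*(O - 4))² = (-26 + 5*(49 - 4))² = (-26 + 5*45)² = (-26 + 225)² = 199² = 39601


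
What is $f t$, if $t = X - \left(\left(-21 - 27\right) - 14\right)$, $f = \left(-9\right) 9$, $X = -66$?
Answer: $324$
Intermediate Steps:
$f = -81$
$t = -4$ ($t = -66 - \left(\left(-21 - 27\right) - 14\right) = -66 - \left(-48 - 14\right) = -66 - -62 = -66 + 62 = -4$)
$f t = \left(-81\right) \left(-4\right) = 324$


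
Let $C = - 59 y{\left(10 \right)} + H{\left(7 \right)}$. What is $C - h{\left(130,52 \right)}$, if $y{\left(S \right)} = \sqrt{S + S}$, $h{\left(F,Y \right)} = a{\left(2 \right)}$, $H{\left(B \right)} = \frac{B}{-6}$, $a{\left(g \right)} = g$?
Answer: $- \frac{19}{6} - 118 \sqrt{5} \approx -267.02$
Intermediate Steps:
$H{\left(B \right)} = - \frac{B}{6}$ ($H{\left(B \right)} = B \left(- \frac{1}{6}\right) = - \frac{B}{6}$)
$h{\left(F,Y \right)} = 2$
$y{\left(S \right)} = \sqrt{2} \sqrt{S}$ ($y{\left(S \right)} = \sqrt{2 S} = \sqrt{2} \sqrt{S}$)
$C = - \frac{7}{6} - 118 \sqrt{5}$ ($C = - 59 \sqrt{2} \sqrt{10} - \frac{7}{6} = - 59 \cdot 2 \sqrt{5} - \frac{7}{6} = - 118 \sqrt{5} - \frac{7}{6} = - \frac{7}{6} - 118 \sqrt{5} \approx -265.02$)
$C - h{\left(130,52 \right)} = \left(- \frac{7}{6} - 118 \sqrt{5}\right) - 2 = - \frac{19}{6} - 118 \sqrt{5}$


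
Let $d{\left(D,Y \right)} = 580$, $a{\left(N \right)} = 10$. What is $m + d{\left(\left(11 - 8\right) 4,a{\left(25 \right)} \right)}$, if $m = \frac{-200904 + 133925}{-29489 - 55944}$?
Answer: $\frac{49618119}{85433} \approx 580.78$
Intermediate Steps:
$m = \frac{66979}{85433}$ ($m = - \frac{66979}{-85433} = \left(-66979\right) \left(- \frac{1}{85433}\right) = \frac{66979}{85433} \approx 0.78399$)
$m + d{\left(\left(11 - 8\right) 4,a{\left(25 \right)} \right)} = \frac{66979}{85433} + 580 = \frac{49618119}{85433}$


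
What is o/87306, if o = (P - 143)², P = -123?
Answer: 35378/43653 ≈ 0.81044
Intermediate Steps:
o = 70756 (o = (-123 - 143)² = (-266)² = 70756)
o/87306 = 70756/87306 = 70756*(1/87306) = 35378/43653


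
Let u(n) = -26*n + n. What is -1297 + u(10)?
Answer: -1547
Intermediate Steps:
u(n) = -25*n
-1297 + u(10) = -1297 - 25*10 = -1297 - 250 = -1547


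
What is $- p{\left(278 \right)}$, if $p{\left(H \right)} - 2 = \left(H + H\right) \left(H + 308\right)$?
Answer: $-325818$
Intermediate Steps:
$p{\left(H \right)} = 2 + 2 H \left(308 + H\right)$ ($p{\left(H \right)} = 2 + \left(H + H\right) \left(H + 308\right) = 2 + 2 H \left(308 + H\right)$)
$- p{\left(278 \right)} = - (2 + 2 \cdot 278^{2} + 616 \cdot 278) = - (2 + 2 \cdot 77284 + 171248) = - (2 + 154568 + 171248) = \left(-1\right) 325818 = -325818$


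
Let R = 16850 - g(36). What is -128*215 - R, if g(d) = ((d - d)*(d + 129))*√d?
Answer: -44370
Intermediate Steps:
g(d) = 0 (g(d) = (0*(129 + d))*√d = 0*√d = 0)
R = 16850 (R = 16850 - 1*0 = 16850 + 0 = 16850)
-128*215 - R = -128*215 - 1*16850 = -27520 - 16850 = -44370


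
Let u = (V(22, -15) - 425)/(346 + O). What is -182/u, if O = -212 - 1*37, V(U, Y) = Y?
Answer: 8827/220 ≈ 40.123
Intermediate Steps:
O = -249 (O = -212 - 37 = -249)
u = -440/97 (u = (-15 - 425)/(346 - 249) = -440/97 ≈ -4.5361)
-182/u = -182/(-440/97) = -182*(-97/440) = 8827/220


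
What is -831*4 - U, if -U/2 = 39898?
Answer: 76472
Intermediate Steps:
U = -79796 (U = -2*39898 = -79796)
-831*4 - U = -831*4 - 1*(-79796) = -3324 + 79796 = 76472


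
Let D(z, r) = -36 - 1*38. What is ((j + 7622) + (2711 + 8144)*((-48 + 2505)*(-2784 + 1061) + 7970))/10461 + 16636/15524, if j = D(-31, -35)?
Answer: -178010383134368/40599141 ≈ -4.3846e+6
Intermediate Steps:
D(z, r) = -74 (D(z, r) = -36 - 38 = -74)
j = -74
((j + 7622) + (2711 + 8144)*((-48 + 2505)*(-2784 + 1061) + 7970))/10461 + 16636/15524 = ((-74 + 7622) + (2711 + 8144)*((-48 + 2505)*(-2784 + 1061) + 7970))/10461 + 16636/15524 = (7548 + 10855*(2457*(-1723) + 7970))*(1/10461) + 16636*(1/15524) = (7548 + 10855*(-4233411 + 7970))*(1/10461) + 4159/3881 = (7548 + 10855*(-4225441))*(1/10461) + 4159/3881 = (7548 - 45867162055)*(1/10461) + 4159/3881 = -45867154507*1/10461 + 4159/3881 = -45867154507/10461 + 4159/3881 = -178010383134368/40599141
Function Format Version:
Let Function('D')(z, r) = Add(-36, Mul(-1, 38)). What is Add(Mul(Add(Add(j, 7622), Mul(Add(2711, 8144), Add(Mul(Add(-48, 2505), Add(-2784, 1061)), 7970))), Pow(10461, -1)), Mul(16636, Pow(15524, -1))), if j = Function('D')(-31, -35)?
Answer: Rational(-178010383134368, 40599141) ≈ -4.3846e+6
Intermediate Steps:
Function('D')(z, r) = -74 (Function('D')(z, r) = Add(-36, -38) = -74)
j = -74
Add(Mul(Add(Add(j, 7622), Mul(Add(2711, 8144), Add(Mul(Add(-48, 2505), Add(-2784, 1061)), 7970))), Pow(10461, -1)), Mul(16636, Pow(15524, -1))) = Add(Mul(Add(Add(-74, 7622), Mul(Add(2711, 8144), Add(Mul(Add(-48, 2505), Add(-2784, 1061)), 7970))), Pow(10461, -1)), Mul(16636, Pow(15524, -1))) = Add(Mul(Add(7548, Mul(10855, Add(Mul(2457, -1723), 7970))), Rational(1, 10461)), Mul(16636, Rational(1, 15524))) = Add(Mul(Add(7548, Mul(10855, Add(-4233411, 7970))), Rational(1, 10461)), Rational(4159, 3881)) = Add(Mul(Add(7548, Mul(10855, -4225441)), Rational(1, 10461)), Rational(4159, 3881)) = Add(Mul(Add(7548, -45867162055), Rational(1, 10461)), Rational(4159, 3881)) = Add(Mul(-45867154507, Rational(1, 10461)), Rational(4159, 3881)) = Add(Rational(-45867154507, 10461), Rational(4159, 3881)) = Rational(-178010383134368, 40599141)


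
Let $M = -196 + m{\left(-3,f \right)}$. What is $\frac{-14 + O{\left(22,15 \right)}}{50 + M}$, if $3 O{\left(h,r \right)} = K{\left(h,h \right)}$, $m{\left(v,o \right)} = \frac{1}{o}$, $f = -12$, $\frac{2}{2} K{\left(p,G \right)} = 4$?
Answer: $\frac{152}{1753} \approx 0.086709$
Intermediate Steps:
$K{\left(p,G \right)} = 4$
$O{\left(h,r \right)} = \frac{4}{3}$ ($O{\left(h,r \right)} = \frac{1}{3} \cdot 4 = \frac{4}{3}$)
$M = - \frac{2353}{12}$ ($M = -196 + \frac{1}{-12} = -196 - \frac{1}{12} = - \frac{2353}{12} \approx -196.08$)
$\frac{-14 + O{\left(22,15 \right)}}{50 + M} = \frac{-14 + \frac{4}{3}}{50 - \frac{2353}{12}} = - \frac{38}{3 \left(- \frac{1753}{12}\right)} = \left(- \frac{38}{3}\right) \left(- \frac{12}{1753}\right) = \frac{152}{1753}$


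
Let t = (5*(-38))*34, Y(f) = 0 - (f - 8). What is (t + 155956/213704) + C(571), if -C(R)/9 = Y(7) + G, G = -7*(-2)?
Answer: -352305481/53426 ≈ -6594.3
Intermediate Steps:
Y(f) = 8 - f (Y(f) = 0 - (-8 + f) = 0 + (8 - f) = 8 - f)
t = -6460 (t = -190*34 = -6460)
G = 14
C(R) = -135 (C(R) = -9*((8 - 1*7) + 14) = -9*((8 - 7) + 14) = -9*(1 + 14) = -9*15 = -135)
(t + 155956/213704) + C(571) = (-6460 + 155956/213704) - 135 = (-6460 + 155956*(1/213704)) - 135 = (-6460 + 38989/53426) - 135 = -345092971/53426 - 135 = -352305481/53426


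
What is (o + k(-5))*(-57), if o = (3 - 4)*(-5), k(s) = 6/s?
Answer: -1083/5 ≈ -216.60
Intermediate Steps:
o = 5 (o = -1*(-5) = 5)
(o + k(-5))*(-57) = (5 + 6/(-5))*(-57) = (5 + 6*(-⅕))*(-57) = (5 - 6/5)*(-57) = (19/5)*(-57) = -1083/5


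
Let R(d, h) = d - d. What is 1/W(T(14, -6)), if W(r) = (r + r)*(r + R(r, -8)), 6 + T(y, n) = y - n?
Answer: 1/392 ≈ 0.0025510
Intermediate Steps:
T(y, n) = -6 + y - n (T(y, n) = -6 + (y - n) = -6 + y - n)
R(d, h) = 0
W(r) = 2*r² (W(r) = (r + r)*(r + 0) = (2*r)*r = 2*r²)
1/W(T(14, -6)) = 1/(2*(-6 + 14 - 1*(-6))²) = 1/(2*(-6 + 14 + 6)²) = 1/(2*14²) = 1/(2*196) = 1/392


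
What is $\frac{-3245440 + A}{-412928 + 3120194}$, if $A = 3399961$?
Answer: $\frac{51507}{902422} \approx 0.057076$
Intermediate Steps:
$\frac{-3245440 + A}{-412928 + 3120194} = \frac{-3245440 + 3399961}{-412928 + 3120194} = \frac{154521}{2707266} = 154521 \cdot \frac{1}{2707266} = \frac{51507}{902422}$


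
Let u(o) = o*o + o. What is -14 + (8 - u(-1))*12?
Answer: 82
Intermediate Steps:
u(o) = o + o**2 (u(o) = o**2 + o = o + o**2)
-14 + (8 - u(-1))*12 = -14 + (8 - (-1)*(1 - 1))*12 = -14 + (8 - (-1)*0)*12 = -14 + (8 - 1*0)*12 = -14 + (8 + 0)*12 = -14 + 8*12 = -14 + 96 = 82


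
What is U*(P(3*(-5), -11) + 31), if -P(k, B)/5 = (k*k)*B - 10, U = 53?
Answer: 660168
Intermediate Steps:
P(k, B) = 50 - 5*B*k² (P(k, B) = -5*((k*k)*B - 10) = -5*(k²*B - 10) = -5*(B*k² - 10) = -5*(-10 + B*k²) = 50 - 5*B*k²)
U*(P(3*(-5), -11) + 31) = 53*((50 - 5*(-11)*(3*(-5))²) + 31) = 53*((50 - 5*(-11)*(-15)²) + 31) = 53*((50 - 5*(-11)*225) + 31) = 53*((50 + 12375) + 31) = 53*(12425 + 31) = 53*12456 = 660168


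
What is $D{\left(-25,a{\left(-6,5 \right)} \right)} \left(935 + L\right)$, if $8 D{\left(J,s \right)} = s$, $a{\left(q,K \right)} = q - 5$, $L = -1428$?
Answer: $\frac{5423}{8} \approx 677.88$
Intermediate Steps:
$a{\left(q,K \right)} = -5 + q$
$D{\left(J,s \right)} = \frac{s}{8}$
$D{\left(-25,a{\left(-6,5 \right)} \right)} \left(935 + L\right) = \frac{-5 - 6}{8} \left(935 - 1428\right) = \frac{1}{8} \left(-11\right) \left(-493\right) = \left(- \frac{11}{8}\right) \left(-493\right) = \frac{5423}{8}$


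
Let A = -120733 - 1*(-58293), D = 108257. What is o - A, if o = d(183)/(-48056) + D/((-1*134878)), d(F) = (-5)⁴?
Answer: 202355942236389/3240848584 ≈ 62439.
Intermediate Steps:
A = -62440 (A = -120733 + 58293 = -62440)
d(F) = 625
o = -2643348571/3240848584 (o = 625/(-48056) + 108257/((-1*134878)) = 625*(-1/48056) + 108257/(-134878) = -625/48056 + 108257*(-1/134878) = -625/48056 - 108257/134878 = -2643348571/3240848584 ≈ -0.81563)
o - A = -2643348571/3240848584 - 1*(-62440) = -2643348571/3240848584 + 62440 = 202355942236389/3240848584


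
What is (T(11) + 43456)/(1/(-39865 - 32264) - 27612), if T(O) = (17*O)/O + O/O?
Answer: -3135736146/1991625949 ≈ -1.5745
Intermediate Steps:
T(O) = 18 (T(O) = 17 + 1 = 18)
(T(11) + 43456)/(1/(-39865 - 32264) - 27612) = (18 + 43456)/(1/(-39865 - 32264) - 27612) = 43474/(1/(-72129) - 27612) = 43474/(-1/72129 - 27612) = 43474/(-1991625949/72129) = 43474*(-72129/1991625949) = -3135736146/1991625949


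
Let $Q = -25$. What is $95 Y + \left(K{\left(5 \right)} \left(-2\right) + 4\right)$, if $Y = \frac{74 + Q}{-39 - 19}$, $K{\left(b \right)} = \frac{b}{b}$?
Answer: $- \frac{4539}{58} \approx -78.259$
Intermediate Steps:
$K{\left(b \right)} = 1$
$Y = - \frac{49}{58}$ ($Y = \frac{74 - 25}{-39 - 19} = \frac{49}{-58} = 49 \left(- \frac{1}{58}\right) = - \frac{49}{58} \approx -0.84483$)
$95 Y + \left(K{\left(5 \right)} \left(-2\right) + 4\right) = 95 \left(- \frac{49}{58}\right) + \left(1 \left(-2\right) + 4\right) = - \frac{4655}{58} + \left(-2 + 4\right) = - \frac{4655}{58} + 2 = - \frac{4539}{58}$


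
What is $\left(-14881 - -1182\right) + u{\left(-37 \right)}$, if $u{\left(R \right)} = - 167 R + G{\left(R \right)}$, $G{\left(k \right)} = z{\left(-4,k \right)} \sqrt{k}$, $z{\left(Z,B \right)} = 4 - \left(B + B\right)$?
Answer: $-7520 + 78 i \sqrt{37} \approx -7520.0 + 474.46 i$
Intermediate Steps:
$z{\left(Z,B \right)} = 4 - 2 B$
$G{\left(k \right)} = \sqrt{k} \left(4 - 2 k\right)$ ($G{\left(k \right)} = \left(4 - 2 k\right) \sqrt{k} = \sqrt{k} \left(4 - 2 k\right)$)
$u{\left(R \right)} = - 167 R + 2 \sqrt{R} \left(2 - R\right)$
$\left(-14881 - -1182\right) + u{\left(-37 \right)} = \left(-14881 - -1182\right) + \left(\left(-167\right) \left(-37\right) + 2 \sqrt{-37} \left(2 - -37\right)\right) = \left(-14881 + 1182\right) + \left(6179 + 2 i \sqrt{37} \left(2 + 37\right)\right) = -13699 + \left(6179 + 2 i \sqrt{37} \cdot 39\right) = -13699 + \left(6179 + 78 i \sqrt{37}\right) = -7520 + 78 i \sqrt{37}$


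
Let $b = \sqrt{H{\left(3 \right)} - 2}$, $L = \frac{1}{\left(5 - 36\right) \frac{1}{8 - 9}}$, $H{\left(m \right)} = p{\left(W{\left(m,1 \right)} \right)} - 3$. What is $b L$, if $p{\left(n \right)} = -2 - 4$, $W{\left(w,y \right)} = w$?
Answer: $\frac{i \sqrt{11}}{31} \approx 0.10699 i$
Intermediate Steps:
$p{\left(n \right)} = -6$
$H{\left(m \right)} = -9$ ($H{\left(m \right)} = -6 - 3 = -9$)
$L = \frac{1}{31}$ ($L = \frac{1}{\left(-31\right) \frac{1}{-1}} = \frac{1}{\left(-31\right) \left(-1\right)} = \frac{1}{31} \approx 0.032258$)
$b = i \sqrt{11}$ ($b = \sqrt{-9 - 2} = \sqrt{-11} = i \sqrt{11} \approx 3.3166 i$)
$b L = i \sqrt{11} \cdot \frac{1}{31} = \frac{i \sqrt{11}}{31}$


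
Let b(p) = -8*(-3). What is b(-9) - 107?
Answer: -83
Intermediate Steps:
b(p) = 24 (b(p) = -1*(-24) = 24)
b(-9) - 107 = 24 - 107 = -83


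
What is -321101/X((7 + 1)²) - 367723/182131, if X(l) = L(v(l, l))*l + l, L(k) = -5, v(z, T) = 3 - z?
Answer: 58388309143/46625536 ≈ 1252.3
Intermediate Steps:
X(l) = -4*l (X(l) = -5*l + l = -4*l)
-321101/X((7 + 1)²) - 367723/182131 = -321101*(-1/(4*(7 + 1)²)) - 367723/182131 = -321101/((-4*8²)) - 367723*1/182131 = -321101/((-4*64)) - 367723/182131 = -321101/(-256) - 367723/182131 = -321101*(-1/256) - 367723/182131 = 321101/256 - 367723/182131 = 58388309143/46625536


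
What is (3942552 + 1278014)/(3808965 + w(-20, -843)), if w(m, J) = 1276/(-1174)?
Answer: 3064472242/2235861817 ≈ 1.3706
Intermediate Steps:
w(m, J) = -638/587 (w(m, J) = 1276*(-1/1174) = -638/587)
(3942552 + 1278014)/(3808965 + w(-20, -843)) = (3942552 + 1278014)/(3808965 - 638/587) = 5220566/(2235861817/587) = 5220566*(587/2235861817) = 3064472242/2235861817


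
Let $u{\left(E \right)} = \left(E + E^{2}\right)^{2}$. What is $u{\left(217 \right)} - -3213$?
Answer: $2237860849$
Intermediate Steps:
$u{\left(217 \right)} - -3213 = 217^{2} \left(1 + 217\right)^{2} - -3213 = 47089 \cdot 218^{2} + 3213 = 47089 \cdot 47524 + 3213 = 2237857636 + 3213 = 2237860849$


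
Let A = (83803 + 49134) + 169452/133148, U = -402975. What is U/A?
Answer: -13413828825/4425116282 ≈ -3.0313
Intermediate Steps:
A = 4425116282/33287 (A = 132937 + 169452*(1/133148) = 132937 + 42363/33287 = 4425116282/33287 ≈ 1.3294e+5)
U/A = -402975/4425116282/33287 = -402975*33287/4425116282 = -13413828825/4425116282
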